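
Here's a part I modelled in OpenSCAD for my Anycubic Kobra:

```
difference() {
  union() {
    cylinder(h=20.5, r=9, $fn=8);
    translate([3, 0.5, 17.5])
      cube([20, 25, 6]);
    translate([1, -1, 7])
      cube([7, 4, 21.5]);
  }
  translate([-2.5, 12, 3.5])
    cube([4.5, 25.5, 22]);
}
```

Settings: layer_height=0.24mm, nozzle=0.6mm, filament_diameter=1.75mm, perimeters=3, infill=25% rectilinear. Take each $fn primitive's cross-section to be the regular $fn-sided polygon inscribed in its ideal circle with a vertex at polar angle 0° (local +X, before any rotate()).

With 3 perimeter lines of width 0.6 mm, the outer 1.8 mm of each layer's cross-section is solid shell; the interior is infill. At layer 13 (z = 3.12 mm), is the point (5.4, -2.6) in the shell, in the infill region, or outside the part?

At z = 3.12 mm: the r=9 cylinder contributes a regular 8-gon of circumradius 9; the cube at (3, 0.5) does not reach this height (z outside [17.5, 23.5]); the cube at (1, -1) does not reach this height (z outside [7, 28.5]); Combining (union): only the r=9 cylinder is present, so the union is just that shape — 1 connected region; the cube at (-2.5, 12) does not reach this height (z outside [3.5, 25.5]); After the difference (first − rest): none of the subtracted shapes is present at this height, so that combined region is unchanged — 1 connected region. Overall, the cross-section is a single solid region. The nearest boundary edge runs (6.36, -6.36)→(9.00, 0.00); distance from the point to it = 2.33 mm. The point is inside the cross-section and 2.33 mm from the nearest boundary — more than the 1.8 mm shell width (3 × 0.6), so it's in the infill interior.

infill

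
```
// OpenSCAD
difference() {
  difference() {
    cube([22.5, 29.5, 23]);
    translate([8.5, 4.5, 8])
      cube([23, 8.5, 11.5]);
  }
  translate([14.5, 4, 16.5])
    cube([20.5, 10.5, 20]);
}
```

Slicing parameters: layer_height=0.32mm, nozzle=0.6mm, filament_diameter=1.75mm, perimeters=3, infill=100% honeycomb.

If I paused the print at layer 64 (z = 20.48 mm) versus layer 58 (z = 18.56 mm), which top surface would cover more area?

layer 64 (z = 20.48 mm)

Layer 64 (z = 20.48): the cube (footprint 22.5×29.5) is included at this height (area 663.75 mm²); the cube at (8.5, 4.5) is not intersected at this z (z outside [8, 19.5]); Subtracting the remaining from the first: none of the subtracted shapes is present at this height, so the 22.5×29.5 cube is unchanged — area = 663.75 mm²; the cube at (14.5, 4) is present — its section is the full 20.5×10.5 rectangle (area 215.25 mm²); Subtracting the remaining from the first: starting from that combined region (663.75 mm²), the 20.5×10.5 cube at (14.5, 4) partially overlaps it — only the 84.00 mm² overlap (of its 215.25 mm²) is removed, clipping the outline — area = 579.75 mm². So its area = 579.75 mm². Layer 58 (z = 18.56): the cube is present — its section is the full 22.5×29.5 rectangle (area 663.75 mm²); the cube at (8.5, 4.5) (footprint 23×8.5) is included at this height (area 195.50 mm²); Subtracting the remaining from the first: starting from the 22.5×29.5 cube (663.75 mm²), the 23×8.5 cube at (8.5, 4.5) partially overlaps it — only the 119.00 mm² overlap (of its 195.50 mm²) is removed, clipping the outline — area = 544.75 mm²; the cube at (14.5, 4) is present — its section is the full 20.5×10.5 rectangle (area 215.25 mm²); After the difference (first − rest): starting from the result so far (544.75 mm²), the 20.5×10.5 cube at (14.5, 4) partially overlaps it — only the 16.00 mm² overlap (of its 215.25 mm²) is removed, clipping the outline — area = 528.75 mm². So its area = 528.75 mm². Layer 64 is larger (579.75 vs 528.75 mm²).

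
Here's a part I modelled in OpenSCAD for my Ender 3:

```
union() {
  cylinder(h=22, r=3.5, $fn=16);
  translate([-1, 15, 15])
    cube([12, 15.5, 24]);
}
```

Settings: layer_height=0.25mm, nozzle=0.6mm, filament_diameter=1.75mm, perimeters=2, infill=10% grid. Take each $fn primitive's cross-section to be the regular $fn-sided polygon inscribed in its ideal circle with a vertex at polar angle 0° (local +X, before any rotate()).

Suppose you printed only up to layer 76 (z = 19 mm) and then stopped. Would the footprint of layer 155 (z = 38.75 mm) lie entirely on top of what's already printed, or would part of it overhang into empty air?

entirely on top

Compare the two slices. At z = 19: the r=3.5 cylinder contributes a regular 16-gon of circumradius 3.5 (area = (16/2)·3.500²·sin(360°/16) = 37.50 mm²); the 12×15.5 cube at (-1, 15) contributes its full rectangle (area 186.00 mm²); Combining (union): the 2 present regions are separate (no shared area or edge), so areas and boundary lengths simply add and each stays a separate island — area = 223.50 mm². At z = 38.75: the cylinder does not reach this height (z outside [0, 22]); the 12×15.5 cube at (-1, 15) contributes its full rectangle (area 186.00 mm²); Taking the union: only the 12×15.5 cube at (-1, 15) is present, so the union is just that shape — area = 186.00 mm². Checking containment: the cross-section at z = 38.75 is a subset of the cross-section at z = 19.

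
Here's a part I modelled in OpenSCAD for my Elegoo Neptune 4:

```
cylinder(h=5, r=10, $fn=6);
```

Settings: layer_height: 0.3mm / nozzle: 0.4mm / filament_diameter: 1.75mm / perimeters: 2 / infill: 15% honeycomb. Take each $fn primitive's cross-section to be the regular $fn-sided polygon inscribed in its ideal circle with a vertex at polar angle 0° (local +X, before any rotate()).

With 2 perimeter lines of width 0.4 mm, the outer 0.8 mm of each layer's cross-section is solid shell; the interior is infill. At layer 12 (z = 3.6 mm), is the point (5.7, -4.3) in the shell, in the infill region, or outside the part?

infill

At z = 3.6 mm: the cylinder: section is a regular 6-gon, circumradius r=10. Overall, the cross-section is a single solid region. The nearest boundary edge runs (5.00, -8.66)→(10.00, 0.00); distance from the point to it = 1.57 mm. The point is inside the cross-section and 1.57 mm from the nearest boundary — more than the 0.8 mm shell width (2 × 0.4), so it's in the infill interior.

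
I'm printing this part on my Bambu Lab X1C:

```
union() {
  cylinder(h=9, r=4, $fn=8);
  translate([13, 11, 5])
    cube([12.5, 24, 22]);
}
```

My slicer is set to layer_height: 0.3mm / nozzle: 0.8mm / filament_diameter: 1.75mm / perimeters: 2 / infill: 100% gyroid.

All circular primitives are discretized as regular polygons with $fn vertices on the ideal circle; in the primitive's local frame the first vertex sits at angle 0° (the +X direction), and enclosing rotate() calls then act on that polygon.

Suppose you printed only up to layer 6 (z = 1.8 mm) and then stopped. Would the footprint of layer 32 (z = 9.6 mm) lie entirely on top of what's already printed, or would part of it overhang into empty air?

Compare the two slices. At z = 1.8: the r=4 cylinder gives a regular 8-gon of circumradius 4 (constant along its height) (area = (8/2)·4.000²·sin(360°/8) = 45.25 mm²); the cube at (13, 11) is absent (z outside [5, 27]); Taking the union: only the r=4 cylinder is present, so the union is just that shape — area = 45.25 mm². At z = 9.6: the cylinder does not reach this height (z outside [0, 9]); the 12.5×24 cube at (13, 11) contributes its full rectangle (area 300.00 mm²); Merging all regions: only the 12.5×24 cube at (13, 11) is present, so the union is just that shape — area = 300.00 mm². Checking containment: at z = 9.6 the cross-section extends beyond the z = 1.8 cross-section by about 300.00 mm².

part overhangs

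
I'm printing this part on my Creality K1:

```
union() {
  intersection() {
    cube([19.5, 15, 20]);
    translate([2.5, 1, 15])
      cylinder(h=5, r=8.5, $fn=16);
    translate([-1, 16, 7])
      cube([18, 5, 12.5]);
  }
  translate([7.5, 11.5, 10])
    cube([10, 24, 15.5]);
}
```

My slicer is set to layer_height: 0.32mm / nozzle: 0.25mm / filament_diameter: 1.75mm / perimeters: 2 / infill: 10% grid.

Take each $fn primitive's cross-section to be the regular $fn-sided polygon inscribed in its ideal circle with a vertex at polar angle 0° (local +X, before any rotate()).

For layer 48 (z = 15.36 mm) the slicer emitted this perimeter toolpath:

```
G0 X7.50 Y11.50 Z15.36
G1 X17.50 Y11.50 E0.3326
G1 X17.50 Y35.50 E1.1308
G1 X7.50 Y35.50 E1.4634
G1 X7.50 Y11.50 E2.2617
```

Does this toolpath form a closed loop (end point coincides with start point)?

yes

Start point (G0): (7.50, 11.50). End point (last G1): the path returns to the start — closed.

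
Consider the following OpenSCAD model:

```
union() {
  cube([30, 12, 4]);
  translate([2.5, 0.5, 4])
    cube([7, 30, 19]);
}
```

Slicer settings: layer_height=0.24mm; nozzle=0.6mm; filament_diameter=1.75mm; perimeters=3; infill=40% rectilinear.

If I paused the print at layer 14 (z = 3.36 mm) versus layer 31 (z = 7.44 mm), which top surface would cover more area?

layer 14 (z = 3.36 mm)

Layer 14 (z = 3.36): the 30×12 cube contributes its full rectangle (area 360.00 mm²); the cube at (2.5, 0.5) does not reach this height (z outside [4, 23]); Merging all regions: only the 30×12 cube is present, so the union is just that shape — area = 360.00 mm². So its area = 360.00 mm². Layer 31 (z = 7.44): the cube does not reach this height (z outside [0, 4]); the cube at (2.5, 0.5) (footprint 7×30) is included at this height (area 210.00 mm²); Merging all regions: only the 7×30 cube at (2.5, 0.5) is present, so the union is just that shape — area = 210.00 mm². So its area = 210.00 mm². Layer 14 is larger (360.00 vs 210.00 mm²).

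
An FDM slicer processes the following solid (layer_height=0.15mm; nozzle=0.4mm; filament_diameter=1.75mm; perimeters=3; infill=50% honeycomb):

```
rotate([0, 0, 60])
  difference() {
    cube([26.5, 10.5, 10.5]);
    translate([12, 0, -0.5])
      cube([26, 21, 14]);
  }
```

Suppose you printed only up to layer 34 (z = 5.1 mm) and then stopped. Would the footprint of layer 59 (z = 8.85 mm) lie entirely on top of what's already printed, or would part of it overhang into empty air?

Compare the two slices. At z = 5.1: the 26.5×10.5 cube contributes its full rectangle (area 278.25 mm²); the cube at (12, 0) is present — its section is the full 26×21 rectangle (area 546.00 mm²); Subtracting the remaining from the first: starting from the 26.5×10.5 cube (278.25 mm²), the 26×21 cube at (12, 0) partially overlaps it — only the 152.25 mm² overlap (of its 546.00 mm²) is removed, clipping the outline — area = 126.00 mm²; (whole slice rotated 60° about Z — lengths, areas and connectivity unchanged). At z = 8.85: the cube is present — its section is the full 26.5×10.5 rectangle (area 278.25 mm²); the cube at (12, 0) is present — its section is the full 26×21 rectangle (area 546.00 mm²); Subtracting the remaining from the first: starting from the 26.5×10.5 cube (278.25 mm²), the 26×21 cube at (12, 0) partially overlaps it — only the 152.25 mm² overlap (of its 546.00 mm²) is removed, clipping the outline — area = 126.00 mm²; (whole slice rotated 60° about Z — lengths, areas and connectivity unchanged). Checking containment: the cross-section at z = 8.85 is a subset of the cross-section at z = 5.1.

entirely on top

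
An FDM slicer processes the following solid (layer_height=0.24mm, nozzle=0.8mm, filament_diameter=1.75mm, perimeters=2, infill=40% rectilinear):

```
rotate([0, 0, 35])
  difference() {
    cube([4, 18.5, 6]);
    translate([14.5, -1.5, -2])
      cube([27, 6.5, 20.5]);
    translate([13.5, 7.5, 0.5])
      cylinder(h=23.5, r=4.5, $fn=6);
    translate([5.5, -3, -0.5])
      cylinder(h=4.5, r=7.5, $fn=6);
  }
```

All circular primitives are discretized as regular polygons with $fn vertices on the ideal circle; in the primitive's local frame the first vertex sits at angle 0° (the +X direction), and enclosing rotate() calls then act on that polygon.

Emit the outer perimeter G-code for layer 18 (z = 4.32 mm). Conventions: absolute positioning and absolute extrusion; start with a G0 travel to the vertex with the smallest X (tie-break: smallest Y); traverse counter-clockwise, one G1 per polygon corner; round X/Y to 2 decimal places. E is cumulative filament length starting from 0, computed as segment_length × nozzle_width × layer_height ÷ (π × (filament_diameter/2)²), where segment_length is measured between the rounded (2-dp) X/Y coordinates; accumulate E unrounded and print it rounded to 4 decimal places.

G0 X-10.61 Y15.15 Z4.32
G1 X0.00 Y0.00 E1.4764
G1 X3.28 Y2.29 E1.7957
G1 X-7.33 Y17.45 E3.2728
G1 X-10.61 Y15.15 E3.5926

At z = 4.32 mm: the cube is present — its section is the full 4×18.5 rectangle; the cube at (14.5, -1.5) is present — its section is the full 27×6.5 rectangle; the r=4.5 cylinder at (13.5, 7.5) gives a regular 6-gon of circumradius 4.5 (constant along its height); the cylinder at (5.5, -3) is not intersected at this z (z outside [-0.5, 4]); Subtracting the remaining from the first: starting from the 4×18.5 cube, the 27×6.5 cube at (14.5, -1.5) misses the remaining region (no effect); the r=4.5 cylinder at (13.5, 7.5) misses the remaining region (no effect) — 1 connected region; (rotated 35° about Z; rotation is an isometry so areas/perimeters/island counts are preserved). The outline is a single polygon with 4 vertices. Extrusion per mm of travel: 0.8 × 0.24 / (π × 0.875²) = 0.079824. Accumulating E over each segment gives final E = 3.5926.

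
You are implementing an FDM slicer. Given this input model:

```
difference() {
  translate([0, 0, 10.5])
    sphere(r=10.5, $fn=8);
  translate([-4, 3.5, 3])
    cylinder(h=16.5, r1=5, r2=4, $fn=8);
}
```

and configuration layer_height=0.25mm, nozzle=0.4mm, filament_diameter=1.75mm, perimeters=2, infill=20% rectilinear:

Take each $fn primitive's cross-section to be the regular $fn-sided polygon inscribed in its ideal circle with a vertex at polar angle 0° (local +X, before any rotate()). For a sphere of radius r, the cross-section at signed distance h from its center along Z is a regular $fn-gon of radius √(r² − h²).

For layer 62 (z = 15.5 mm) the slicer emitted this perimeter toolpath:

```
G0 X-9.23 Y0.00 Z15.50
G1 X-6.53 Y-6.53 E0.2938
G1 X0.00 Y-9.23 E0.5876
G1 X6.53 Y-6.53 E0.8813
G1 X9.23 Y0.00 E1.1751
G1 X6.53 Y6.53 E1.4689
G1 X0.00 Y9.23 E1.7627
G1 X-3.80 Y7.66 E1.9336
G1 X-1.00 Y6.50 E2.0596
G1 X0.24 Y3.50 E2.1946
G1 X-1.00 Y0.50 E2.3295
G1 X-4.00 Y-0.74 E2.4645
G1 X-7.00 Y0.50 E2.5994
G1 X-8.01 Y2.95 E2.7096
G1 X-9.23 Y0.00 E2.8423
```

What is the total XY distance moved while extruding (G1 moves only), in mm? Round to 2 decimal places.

Sum the Euclidean lengths of each G1 segment: total = 68.37 mm.

68.37 mm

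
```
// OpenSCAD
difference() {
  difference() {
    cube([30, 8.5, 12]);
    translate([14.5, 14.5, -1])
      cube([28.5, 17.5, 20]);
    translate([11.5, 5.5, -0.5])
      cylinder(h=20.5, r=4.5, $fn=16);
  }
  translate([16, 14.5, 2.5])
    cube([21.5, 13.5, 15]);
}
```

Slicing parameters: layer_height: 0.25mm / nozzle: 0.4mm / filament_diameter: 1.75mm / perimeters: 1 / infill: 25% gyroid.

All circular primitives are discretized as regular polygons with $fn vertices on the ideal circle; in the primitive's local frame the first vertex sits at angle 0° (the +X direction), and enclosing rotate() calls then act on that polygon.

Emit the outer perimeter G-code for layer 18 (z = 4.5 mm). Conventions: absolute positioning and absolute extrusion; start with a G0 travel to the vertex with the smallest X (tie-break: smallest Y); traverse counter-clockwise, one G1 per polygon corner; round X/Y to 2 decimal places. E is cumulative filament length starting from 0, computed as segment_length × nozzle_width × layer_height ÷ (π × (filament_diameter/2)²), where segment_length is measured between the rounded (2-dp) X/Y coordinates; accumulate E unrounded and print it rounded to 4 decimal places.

G0 X0.00 Y0.00 Z4.50
G1 X30.00 Y0.00 E1.2473
G1 X30.00 Y8.50 E1.6006
G1 X14.80 Y8.50 E2.2326
G1 X15.66 Y7.22 E2.2967
G1 X16.00 Y5.50 E2.3696
G1 X15.66 Y3.78 E2.4425
G1 X14.68 Y2.32 E2.5156
G1 X13.22 Y1.34 E2.5887
G1 X11.50 Y1.00 E2.6616
G1 X9.78 Y1.34 E2.7345
G1 X8.32 Y2.32 E2.8076
G1 X7.34 Y3.78 E2.8807
G1 X7.00 Y5.50 E2.9536
G1 X7.34 Y7.22 E3.0265
G1 X8.20 Y8.50 E3.0906
G1 X0.00 Y8.50 E3.4315
G1 X0.00 Y0.00 E3.7849

At z = 4.5 mm: the cube (footprint 30×8.5) is included at this height; the cube at (14.5, 14.5) (footprint 28.5×17.5) is included at this height; the r=4.5 cylinder at (11.5, 5.5) contributes a regular 16-gon of circumradius 4.5; Subtracting the remaining from the first: starting from the 30×8.5 cube, the 28.5×17.5 cube at (14.5, 14.5) misses the remaining region (no effect); the r=4.5 cylinder at (11.5, 5.5) partially overlaps it — only the 55.44 mm² overlap (of its 61.99 mm²) is removed, clipping the outline — 1 connected region; the cube at (16, 14.5) is present — its section is the full 21.5×13.5 rectangle; Subtracting the remaining from the first: starting from the result so far, the 21.5×13.5 cube at (16, 14.5) misses the remaining region (no effect) — 1 connected region. The outline is a single polygon with 17 vertices. Extrusion per mm of travel: 0.4 × 0.25 / (π × 0.875²) = 0.041575. Accumulating E over each segment gives final E = 3.7849.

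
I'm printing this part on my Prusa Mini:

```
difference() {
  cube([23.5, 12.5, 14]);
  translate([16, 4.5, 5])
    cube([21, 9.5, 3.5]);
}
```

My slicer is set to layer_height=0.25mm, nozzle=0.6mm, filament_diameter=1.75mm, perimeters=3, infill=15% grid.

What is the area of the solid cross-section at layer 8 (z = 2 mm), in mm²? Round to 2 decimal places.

At z = 2 mm: the 23.5×12.5 cube contributes its full rectangle (area 293.75 mm²); the cube at (16, 4.5) is absent (z outside [5, 8.5]); Taking the first minus the rest: none of the subtracted shapes is present at this height, so the 23.5×12.5 cube is unchanged — area = 293.75 mm². Overall, the cross-section is a single solid region. Net area = 293.75 mm².

293.75 mm²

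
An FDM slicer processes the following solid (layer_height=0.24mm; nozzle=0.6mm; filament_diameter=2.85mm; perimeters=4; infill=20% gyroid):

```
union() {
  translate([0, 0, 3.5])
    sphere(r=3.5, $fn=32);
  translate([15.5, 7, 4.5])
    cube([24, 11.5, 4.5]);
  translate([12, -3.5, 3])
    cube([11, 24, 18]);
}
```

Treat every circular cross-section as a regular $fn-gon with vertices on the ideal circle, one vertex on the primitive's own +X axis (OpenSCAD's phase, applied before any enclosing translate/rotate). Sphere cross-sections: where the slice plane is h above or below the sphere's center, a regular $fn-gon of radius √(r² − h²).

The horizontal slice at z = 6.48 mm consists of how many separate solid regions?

2

At z = 6.48 mm: the r=3.5 sphere contributes a regular 32-gon of circumradius √(3.5²−2.98²) = 1.836; the cube at (15.5, 7) is present — its section is the full 24×11.5 rectangle; the 11×24 cube at (12, -3.5) contributes its full rectangle; Taking the union: the regions partially overlap (shared area 86.25 mm²), so overlapping operands fuse into one piece — 2 connected regions. The result has 2 disconnected regions.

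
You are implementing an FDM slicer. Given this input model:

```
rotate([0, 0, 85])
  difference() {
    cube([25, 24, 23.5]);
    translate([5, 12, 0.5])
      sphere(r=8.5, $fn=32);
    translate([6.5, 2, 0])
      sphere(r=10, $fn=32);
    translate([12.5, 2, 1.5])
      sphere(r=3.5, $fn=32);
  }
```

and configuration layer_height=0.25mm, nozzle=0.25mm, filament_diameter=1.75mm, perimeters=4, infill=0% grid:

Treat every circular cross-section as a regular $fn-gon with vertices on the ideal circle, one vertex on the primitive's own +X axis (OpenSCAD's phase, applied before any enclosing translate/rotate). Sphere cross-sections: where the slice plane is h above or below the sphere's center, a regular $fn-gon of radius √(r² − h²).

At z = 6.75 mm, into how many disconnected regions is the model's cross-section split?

2

At z = 6.75 mm: the cube (footprint 25×24) is included at this height; the sphere at (5, 12): section is a regular 32-gon, circumradius = √(r²−h²) = √(8.5²−6.25²) = 5.761; the sphere at (6.5, 2): section is a regular 32-gon, circumradius = √(r²−h²) = √(10²−6.75²) = 7.378; the sphere at (12.5, 2) is not intersected at this z (|z−center|=5.250 > r=3.5); After the difference (first − rest): starting from the 25×24 cube, the r=8.5 sphere at (5, 12) partially overlaps it — only the 100.76 mm² overlap (of its 103.59 mm²) is removed, clipping the outline; the r=10 sphere at (6.5, 2) partially overlaps it — only the 93.70 mm² overlap (of its 169.92 mm²) is removed, clipping the outline — 2 connected regions; (rotated 85° about Z; rotation is an isometry so areas/perimeters/island counts are preserved). The result has 2 disconnected regions.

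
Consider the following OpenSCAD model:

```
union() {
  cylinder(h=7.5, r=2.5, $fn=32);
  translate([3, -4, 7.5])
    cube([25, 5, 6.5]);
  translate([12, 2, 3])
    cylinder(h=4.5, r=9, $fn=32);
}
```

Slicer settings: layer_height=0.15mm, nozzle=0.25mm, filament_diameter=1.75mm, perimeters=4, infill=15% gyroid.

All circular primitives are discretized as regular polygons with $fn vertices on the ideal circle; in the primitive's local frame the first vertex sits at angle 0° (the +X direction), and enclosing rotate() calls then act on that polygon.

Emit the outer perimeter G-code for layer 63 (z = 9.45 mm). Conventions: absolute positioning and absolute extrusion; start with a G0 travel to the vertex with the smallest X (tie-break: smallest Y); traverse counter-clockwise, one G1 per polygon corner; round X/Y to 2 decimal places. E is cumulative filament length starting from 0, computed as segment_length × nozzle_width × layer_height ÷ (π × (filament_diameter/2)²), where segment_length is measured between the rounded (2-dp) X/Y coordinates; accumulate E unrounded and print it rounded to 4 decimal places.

G0 X3.00 Y-4.00 Z9.45
G1 X28.00 Y-4.00 E0.3898
G1 X28.00 Y1.00 E0.4677
G1 X3.00 Y1.00 E0.8575
G1 X3.00 Y-4.00 E0.9354

At z = 9.45 mm: the cylinder is absent (z outside [0, 7.5]); the cube at (3, -4) is present — its section is the full 25×5 rectangle; the cylinder at (12, 2) is not intersected at this z (z outside [3, 7.5]); Merging all regions: only the 25×5 cube at (3, -4) is present, so the union is just that shape — 1 connected region. The outline is a single polygon with 4 vertices. Extrusion per mm of travel: 0.25 × 0.15 / (π × 0.875²) = 0.015591. Accumulating E over each segment gives final E = 0.9354.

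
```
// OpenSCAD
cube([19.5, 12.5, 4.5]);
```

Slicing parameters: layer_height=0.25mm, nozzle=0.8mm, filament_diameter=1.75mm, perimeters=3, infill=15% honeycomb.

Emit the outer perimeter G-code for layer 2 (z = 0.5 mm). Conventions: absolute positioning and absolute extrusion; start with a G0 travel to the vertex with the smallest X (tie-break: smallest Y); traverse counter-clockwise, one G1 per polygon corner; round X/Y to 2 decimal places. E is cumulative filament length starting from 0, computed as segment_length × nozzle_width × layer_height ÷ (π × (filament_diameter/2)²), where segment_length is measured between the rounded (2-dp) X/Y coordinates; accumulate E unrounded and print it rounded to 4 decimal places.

At z = 0.5 mm: the 19.5×12.5 cube contributes its full rectangle. The outline is a single polygon with 4 vertices. Extrusion per mm of travel: 0.8 × 0.25 / (π × 0.875²) = 0.083150. Accumulating E over each segment gives final E = 5.3216.

G0 X0.00 Y0.00 Z0.50
G1 X19.50 Y0.00 E1.6214
G1 X19.50 Y12.50 E2.6608
G1 X0.00 Y12.50 E4.2822
G1 X0.00 Y0.00 E5.3216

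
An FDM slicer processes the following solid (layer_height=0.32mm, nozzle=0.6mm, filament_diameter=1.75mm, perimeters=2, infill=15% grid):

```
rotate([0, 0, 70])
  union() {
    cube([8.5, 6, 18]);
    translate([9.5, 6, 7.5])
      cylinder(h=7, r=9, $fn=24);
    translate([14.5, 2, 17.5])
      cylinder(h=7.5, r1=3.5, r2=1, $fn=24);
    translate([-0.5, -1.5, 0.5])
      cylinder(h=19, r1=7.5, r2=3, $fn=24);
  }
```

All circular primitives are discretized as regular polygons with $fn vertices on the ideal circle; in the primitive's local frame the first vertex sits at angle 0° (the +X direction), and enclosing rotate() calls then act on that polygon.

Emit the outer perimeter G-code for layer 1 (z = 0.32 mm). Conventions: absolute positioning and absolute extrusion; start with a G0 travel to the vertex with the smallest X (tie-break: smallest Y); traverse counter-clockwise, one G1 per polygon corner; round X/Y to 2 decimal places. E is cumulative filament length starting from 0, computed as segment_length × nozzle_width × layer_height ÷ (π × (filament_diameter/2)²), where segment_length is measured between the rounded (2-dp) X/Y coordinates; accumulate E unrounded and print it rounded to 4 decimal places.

At z = 0.32 mm: the 8.5×6 cube contributes its full rectangle; the cylinder at (9.5, 6) is not intersected at this z (z outside [7.5, 14.5]); the cone at (14.5, 2) does not reach this height (z outside [17.5, 25]); the cone at (-0.5, -1.5) does not reach this height (z outside [0.5, 19.5]); Taking the union: only the 8.5×6 cube is present, so the union is just that shape — 1 connected region; (whole slice rotated 70° about Z — lengths, areas and connectivity unchanged). The outline is a single polygon with 4 vertices. Extrusion per mm of travel: 0.6 × 0.32 / (π × 0.875²) = 0.079824. Accumulating E over each segment gives final E = 2.3156.

G0 X-5.64 Y2.05 Z0.32
G1 X0.00 Y0.00 E0.4790
G1 X2.91 Y7.99 E1.1578
G1 X-2.73 Y10.04 E1.6368
G1 X-5.64 Y2.05 E2.3156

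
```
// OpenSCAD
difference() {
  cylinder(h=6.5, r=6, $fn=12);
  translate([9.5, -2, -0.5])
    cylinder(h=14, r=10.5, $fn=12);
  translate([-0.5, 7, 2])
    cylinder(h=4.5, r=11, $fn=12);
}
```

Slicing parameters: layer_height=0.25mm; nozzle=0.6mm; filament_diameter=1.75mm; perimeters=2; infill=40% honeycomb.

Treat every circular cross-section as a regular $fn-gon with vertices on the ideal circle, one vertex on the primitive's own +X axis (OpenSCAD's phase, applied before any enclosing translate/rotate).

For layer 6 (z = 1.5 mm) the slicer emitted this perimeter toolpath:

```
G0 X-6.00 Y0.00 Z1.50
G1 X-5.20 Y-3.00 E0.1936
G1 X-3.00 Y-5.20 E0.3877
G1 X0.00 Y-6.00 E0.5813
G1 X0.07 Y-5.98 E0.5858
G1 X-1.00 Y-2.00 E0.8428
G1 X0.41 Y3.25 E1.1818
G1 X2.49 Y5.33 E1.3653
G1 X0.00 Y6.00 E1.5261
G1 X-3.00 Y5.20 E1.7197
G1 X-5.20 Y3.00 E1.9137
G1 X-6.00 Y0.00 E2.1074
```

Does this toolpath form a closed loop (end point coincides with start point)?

Start point (G0): (-6.00, 0.00). End point (last G1): the path returns to the start — closed.

yes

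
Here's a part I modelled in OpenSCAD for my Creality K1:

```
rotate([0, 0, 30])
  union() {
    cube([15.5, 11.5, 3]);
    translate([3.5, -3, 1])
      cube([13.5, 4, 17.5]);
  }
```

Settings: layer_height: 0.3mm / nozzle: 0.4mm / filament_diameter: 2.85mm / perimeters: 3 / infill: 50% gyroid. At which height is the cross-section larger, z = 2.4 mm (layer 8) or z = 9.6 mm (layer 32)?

Layer 8 (z = 2.4): the cube (footprint 15.5×11.5) is included at this height (area 178.25 mm²); the 13.5×4 cube at (3.5, -3) contributes its full rectangle (area 54.00 mm²); Combining (union): the regions partially overlap — summed areas 232.25 mm² minus the doubly-counted overlap 12.00 mm² gives 220.25 mm² — area = 220.25 mm²; (rotated 30° about Z; rotation is an isometry so areas/perimeters/island counts are preserved). So its area = 220.25 mm². Layer 32 (z = 9.6): the cube is absent (z outside [0, 3]); the cube at (3.5, -3) is present — its section is the full 13.5×4 rectangle (area 54.00 mm²); Merging all regions: only the 13.5×4 cube at (3.5, -3) is present, so the union is just that shape — area = 54.00 mm²; (whole slice rotated 30° about Z — lengths, areas and connectivity unchanged). So its area = 54.00 mm². Layer 8 is larger (220.25 vs 54.00 mm²).

layer 8 (z = 2.4 mm)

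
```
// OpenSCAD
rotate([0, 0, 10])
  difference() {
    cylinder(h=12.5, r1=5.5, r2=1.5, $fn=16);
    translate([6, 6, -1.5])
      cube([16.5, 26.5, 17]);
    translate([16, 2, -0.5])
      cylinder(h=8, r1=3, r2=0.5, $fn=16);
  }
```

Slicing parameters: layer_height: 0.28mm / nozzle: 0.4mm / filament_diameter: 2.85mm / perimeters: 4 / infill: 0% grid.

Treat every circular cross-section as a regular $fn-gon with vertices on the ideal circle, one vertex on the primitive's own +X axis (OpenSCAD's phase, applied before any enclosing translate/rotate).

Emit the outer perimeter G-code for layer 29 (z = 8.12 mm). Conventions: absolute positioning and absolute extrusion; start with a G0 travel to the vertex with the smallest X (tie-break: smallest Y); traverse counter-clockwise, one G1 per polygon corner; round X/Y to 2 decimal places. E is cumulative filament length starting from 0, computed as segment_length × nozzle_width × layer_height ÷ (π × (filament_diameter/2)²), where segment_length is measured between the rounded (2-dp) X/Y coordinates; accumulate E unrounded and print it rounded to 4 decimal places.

At z = 8.12 mm: the cone contributes a regular 16-gon of circumradius 2.902 (interpolated between r1=5.5 and r2=1.5 at t=0.650); the 16.5×26.5 cube at (6, 6) contributes its full rectangle; the cone at (16, 2) does not reach this height (z outside [-0.5, 7.5]); Taking the first minus the rest: starting from the cone, the 16.5×26.5 cube at (6, 6) misses the remaining region (no effect) — 1 connected region; (whole slice rotated 10° about Z — lengths, areas and connectivity unchanged). The outline is a single polygon with 16 vertices. Extrusion per mm of travel: 0.4 × 0.28 / (π × 1.425²) = 0.017557. Accumulating E over each segment gives final E = 0.3181.

G0 X-2.86 Y-0.50 Z8.12
G1 X-2.45 Y-1.56 E0.0200
G1 X-1.66 Y-2.38 E0.0399
G1 X-0.63 Y-2.83 E0.0597
G1 X0.50 Y-2.86 E0.0795
G1 X1.56 Y-2.45 E0.0995
G1 X2.38 Y-1.66 E0.1195
G1 X2.83 Y-0.63 E0.1392
G1 X2.86 Y0.50 E0.1590
G1 X2.45 Y1.56 E0.1790
G1 X1.66 Y2.38 E0.1990
G1 X0.63 Y2.83 E0.2187
G1 X-0.50 Y2.86 E0.2386
G1 X-1.56 Y2.45 E0.2585
G1 X-2.38 Y1.66 E0.2785
G1 X-2.83 Y0.63 E0.2982
G1 X-2.86 Y-0.50 E0.3181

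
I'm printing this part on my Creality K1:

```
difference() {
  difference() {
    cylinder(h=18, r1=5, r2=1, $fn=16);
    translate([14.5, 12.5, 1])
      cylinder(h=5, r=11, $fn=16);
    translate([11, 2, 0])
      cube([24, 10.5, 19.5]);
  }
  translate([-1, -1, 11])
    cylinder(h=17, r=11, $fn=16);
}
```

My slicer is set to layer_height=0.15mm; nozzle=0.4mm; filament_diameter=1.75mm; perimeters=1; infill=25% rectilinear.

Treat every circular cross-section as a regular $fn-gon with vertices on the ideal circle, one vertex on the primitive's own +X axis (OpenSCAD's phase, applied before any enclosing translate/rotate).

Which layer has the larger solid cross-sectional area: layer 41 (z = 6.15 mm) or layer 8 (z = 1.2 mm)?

Layer 41 (z = 6.15): the cone contributes a regular 16-gon of circumradius 3.633 (interpolated between r1=5 and r2=1 at t=0.342) (area = (16/2)·3.633²·sin(360°/16) = 40.41 mm²); the cylinder at (14.5, 12.5) is absent (z outside [1, 6]); the cube at (11, 2) (footprint 24×10.5) is included at this height (area 252.00 mm²); Subtracting the remaining from the first: starting from the cone (40.41 mm²), the 24×10.5 cube at (11, 2) misses the remaining region (no effect) — area = 40.41 mm²; the cylinder at (-1, -1) does not reach this height (z outside [11, 28]); Taking the first minus the rest: none of the subtracted shapes is present at this height, so that combined region is unchanged — area = 40.41 mm². So its area = 40.41 mm². Layer 8 (z = 1.2): the cone contributes a regular 16-gon of circumradius 4.733 (interpolated between r1=5 and r2=1 at t=0.067) (area = (16/2)·4.733²·sin(360°/16) = 68.59 mm²); the r=11 cylinder at (14.5, 12.5) contributes a regular 16-gon of circumradius 11 (area = (16/2)·11.000²·sin(360°/16) = 370.44 mm²); the 24×10.5 cube at (11, 2) contributes its full rectangle (area 252.00 mm²); Taking the first minus the rest: starting from the cone (68.59 mm²), the r=11 cylinder at (14.5, 12.5) misses the remaining region (no effect); the 24×10.5 cube at (11, 2) misses the remaining region (no effect) — area = 68.59 mm²; the cylinder at (-1, -1) is absent (z outside [11, 28]); Taking the first minus the rest: none of the subtracted shapes is present at this height, so the result so far is unchanged — area = 68.59 mm². So its area = 68.59 mm². Layer 8 is larger (68.59 vs 40.41 mm²).

layer 8 (z = 1.2 mm)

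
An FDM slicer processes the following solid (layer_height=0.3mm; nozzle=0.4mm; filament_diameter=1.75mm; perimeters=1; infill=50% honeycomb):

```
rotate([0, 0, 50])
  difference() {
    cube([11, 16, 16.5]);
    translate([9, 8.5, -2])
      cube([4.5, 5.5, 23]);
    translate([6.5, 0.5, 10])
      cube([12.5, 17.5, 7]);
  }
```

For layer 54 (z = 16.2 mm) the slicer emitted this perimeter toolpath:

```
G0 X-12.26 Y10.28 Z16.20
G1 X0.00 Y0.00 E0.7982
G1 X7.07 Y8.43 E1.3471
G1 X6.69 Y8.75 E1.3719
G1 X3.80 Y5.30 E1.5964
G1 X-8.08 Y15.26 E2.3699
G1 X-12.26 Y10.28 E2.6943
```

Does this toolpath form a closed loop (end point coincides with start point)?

yes

Start point (G0): (-12.26, 10.28). End point (last G1): the path returns to the start — closed.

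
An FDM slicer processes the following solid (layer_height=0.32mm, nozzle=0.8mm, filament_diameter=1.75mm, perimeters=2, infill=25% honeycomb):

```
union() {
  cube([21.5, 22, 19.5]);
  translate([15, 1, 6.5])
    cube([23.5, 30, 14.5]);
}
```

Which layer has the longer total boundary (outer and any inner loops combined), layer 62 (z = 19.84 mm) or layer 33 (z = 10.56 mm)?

Layer 62 (z = 19.84): the cube is absent (z outside [0, 19.5]); the cube at (15, 1) (footprint 23.5×30) is included at this height (perimeter 107.00 mm); Merging all regions: only the 23.5×30 cube at (15, 1) is present, so the union is just that shape — boundary = 107.00 mm. So its perimeter = 107.00 mm. Layer 33 (z = 10.56): the cube is present — its section is the full 21.5×22 rectangle (perimeter 87.00 mm); the 23.5×30 cube at (15, 1) contributes its full rectangle (perimeter 107.00 mm); Merging all regions: the regions partially overlap (shared area 136.50 mm²), so the edge portions inside another operand are dropped and the merged outline is re-measured after clipping — boundary = 139.00 mm. So its perimeter = 139.00 mm. Layer 33 is larger (139.00 vs 107.00 mm).

layer 33 (z = 10.56 mm)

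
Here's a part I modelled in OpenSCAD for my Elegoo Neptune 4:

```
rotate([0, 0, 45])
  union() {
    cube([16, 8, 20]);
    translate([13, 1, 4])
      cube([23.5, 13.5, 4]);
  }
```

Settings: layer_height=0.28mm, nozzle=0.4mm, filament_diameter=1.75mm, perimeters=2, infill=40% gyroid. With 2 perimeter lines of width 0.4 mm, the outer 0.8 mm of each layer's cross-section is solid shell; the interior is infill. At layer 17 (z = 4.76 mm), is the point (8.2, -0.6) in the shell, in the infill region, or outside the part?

outside

At z = 4.76 mm: the cube is present — its section is the full 16×8 rectangle; the cube at (13, 1) is present — its section is the full 23.5×13.5 rectangle; Combining (union): the regions partially overlap (shared area 21.00 mm²), so overlapping operands fuse into one piece — 1 connected region; (rotated 45° about Z; rotation is an isometry so areas/perimeters/island counts are preserved). Overall, the cross-section is a single solid region. Undo the 45° rotation: the query point maps to (5.374, -6.223) in the un-rotated model frame. The nearest boundary edge runs (16.00, 0.00)→(0.00, 0.00); distance from the point to it = 6.22 mm. The point is not inside any of the regions above, so it lies outside the cross-section (6.22 mm from the nearest boundary).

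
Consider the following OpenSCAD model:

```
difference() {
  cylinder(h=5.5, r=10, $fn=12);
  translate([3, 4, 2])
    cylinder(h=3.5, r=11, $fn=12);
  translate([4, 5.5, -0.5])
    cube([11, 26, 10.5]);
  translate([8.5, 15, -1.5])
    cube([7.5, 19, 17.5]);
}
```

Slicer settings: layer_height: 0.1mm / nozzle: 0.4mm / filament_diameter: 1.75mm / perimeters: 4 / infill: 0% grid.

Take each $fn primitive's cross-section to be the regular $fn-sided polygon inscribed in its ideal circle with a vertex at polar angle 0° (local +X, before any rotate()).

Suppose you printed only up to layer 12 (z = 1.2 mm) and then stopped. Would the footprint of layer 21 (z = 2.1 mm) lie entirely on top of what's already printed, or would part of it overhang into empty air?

entirely on top

Compare the two slices. At z = 1.2: the cylinder: section is a regular 12-gon, circumradius r=10 (area = (12/2)·10.000²·sin(360°/12) = 300.00 mm²); the cylinder at (3, 4) is absent (z outside [2, 5.5]); the 11×26 cube at (4, 5.5) contributes its full rectangle (area 286.00 mm²); the 7.5×19 cube at (8.5, 15) contributes its full rectangle (area 142.50 mm²); Taking the first minus the rest: starting from the r=10 cylinder (300.00 mm²), the 11×26 cube at (4, 5.5) partially overlaps it — only the 8.29 mm² overlap (of its 286.00 mm²) is removed, clipping the outline; the 7.5×19 cube at (8.5, 15) misses the remaining region (no effect) — area = 291.71 mm². At z = 2.1: the r=10 cylinder gives a regular 12-gon of circumradius 10 (constant along its height) (area = (12/2)·10.000²·sin(360°/12) = 300.00 mm²); the r=11 cylinder at (3, 4) contributes a regular 12-gon of circumradius 11 (area = (12/2)·11.000²·sin(360°/12) = 363.00 mm²); the 11×26 cube at (4, 5.5) contributes its full rectangle (area 286.00 mm²); the 7.5×19 cube at (8.5, 15) contributes its full rectangle (area 142.50 mm²); Taking the first minus the rest: starting from the r=10 cylinder (300.00 mm²), the r=11 cylinder at (3, 4) partially overlaps it — only the 227.90 mm² overlap (of its 363.00 mm²) is removed, clipping the outline; the 11×26 cube at (4, 5.5) misses the remaining region (no effect); the 7.5×19 cube at (8.5, 15) misses the remaining region (no effect) — area = 72.10 mm². Checking containment: the cross-section at z = 2.1 is a subset of the cross-section at z = 1.2.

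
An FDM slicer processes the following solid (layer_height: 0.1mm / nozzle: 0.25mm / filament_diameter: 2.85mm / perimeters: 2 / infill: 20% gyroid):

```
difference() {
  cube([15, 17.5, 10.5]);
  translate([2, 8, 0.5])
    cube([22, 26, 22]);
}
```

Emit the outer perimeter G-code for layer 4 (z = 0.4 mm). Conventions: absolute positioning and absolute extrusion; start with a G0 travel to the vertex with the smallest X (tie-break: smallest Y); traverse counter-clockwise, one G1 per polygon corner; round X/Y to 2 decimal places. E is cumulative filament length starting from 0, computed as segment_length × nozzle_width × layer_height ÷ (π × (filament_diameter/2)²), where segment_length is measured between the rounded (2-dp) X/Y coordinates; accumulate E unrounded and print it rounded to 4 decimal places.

G0 X0.00 Y0.00 Z0.40
G1 X15.00 Y0.00 E0.0588
G1 X15.00 Y17.50 E0.1274
G1 X0.00 Y17.50 E0.1861
G1 X0.00 Y0.00 E0.2547

At z = 0.4 mm: the cube (footprint 15×17.5) is included at this height; the cube at (2, 8) is not intersected at this z (z outside [0.5, 22.5]); Taking the first minus the rest: none of the subtracted shapes is present at this height, so the 15×17.5 cube is unchanged — 1 connected region. The outline is a single polygon with 4 vertices. Extrusion per mm of travel: 0.25 × 0.1 / (π × 1.425²) = 0.003919. Accumulating E over each segment gives final E = 0.2547.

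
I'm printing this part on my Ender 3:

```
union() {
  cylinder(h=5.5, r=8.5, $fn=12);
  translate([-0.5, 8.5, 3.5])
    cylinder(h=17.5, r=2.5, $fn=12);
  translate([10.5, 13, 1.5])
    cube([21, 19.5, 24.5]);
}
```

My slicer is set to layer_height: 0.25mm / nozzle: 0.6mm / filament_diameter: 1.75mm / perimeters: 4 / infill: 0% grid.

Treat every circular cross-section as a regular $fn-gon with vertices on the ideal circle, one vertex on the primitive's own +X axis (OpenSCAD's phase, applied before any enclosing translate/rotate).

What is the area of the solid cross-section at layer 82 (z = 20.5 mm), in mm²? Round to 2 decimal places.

428.25 mm²

At z = 20.5 mm: the cylinder does not reach this height (z outside [0, 5.5]); the r=2.5 cylinder at (-0.5, 8.5) gives a regular 12-gon of circumradius 2.5 (constant along its height) (area = (12/2)·2.500²·sin(360°/12) = 18.75 mm²); the 21×19.5 cube at (10.5, 13) contributes its full rectangle (area 409.50 mm²); Taking the union: the 2 present regions are separate (no shared area or edge), so areas and boundary lengths simply add and each stays a separate island — area = 428.25 mm². Overall, the cross-section has 2 separate islands. Net area = 428.25 mm².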